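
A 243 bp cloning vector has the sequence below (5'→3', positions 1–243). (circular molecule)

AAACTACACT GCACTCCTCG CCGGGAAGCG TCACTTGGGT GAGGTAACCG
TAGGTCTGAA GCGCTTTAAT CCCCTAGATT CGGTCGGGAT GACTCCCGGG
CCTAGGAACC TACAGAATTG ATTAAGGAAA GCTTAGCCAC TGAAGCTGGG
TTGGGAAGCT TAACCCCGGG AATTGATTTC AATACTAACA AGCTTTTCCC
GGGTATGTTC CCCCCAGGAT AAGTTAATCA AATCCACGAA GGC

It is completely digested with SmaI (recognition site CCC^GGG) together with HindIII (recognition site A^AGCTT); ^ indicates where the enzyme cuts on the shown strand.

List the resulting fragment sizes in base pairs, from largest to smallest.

140, 32, 27, 23, 11, 10 bp

SmaI sites (CCCGGG) start at positions 95, 165, 198.
SmaI cuts after base 3 of each site, so after positions 97, 167, 200.
HindIII sites (AAGCTT) start at positions 129, 156, 190.
HindIII cuts after the first base of each site, so after positions 129, 156, 190.
Combined cut positions: 97, 129, 156, 167, 190, 200.
Circular molecule, 6 cuts → 6 fragments:
  98–129 → 32 bp
  130–156 → 27 bp
  157–167 → 11 bp
  168–190 → 23 bp
  191–200 → 10 bp
  201–243 then 1–97 → 43 + 97 = 140 bp
Sorted largest to smallest: 140, 32, 27, 23, 11, 10 bp.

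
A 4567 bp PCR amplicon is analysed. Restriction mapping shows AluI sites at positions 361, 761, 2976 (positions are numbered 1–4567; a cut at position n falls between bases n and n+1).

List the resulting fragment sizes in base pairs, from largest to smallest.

Linear molecule, 3 cuts → 4 fragments:
  361 − 0 = 361 bp
  761 − 361 = 400 bp
  2976 − 761 = 2215 bp
  4567 − 2976 = 1591 bp
Sorted largest to smallest: 2215, 1591, 400, 361 bp.

2215, 1591, 400, 361 bp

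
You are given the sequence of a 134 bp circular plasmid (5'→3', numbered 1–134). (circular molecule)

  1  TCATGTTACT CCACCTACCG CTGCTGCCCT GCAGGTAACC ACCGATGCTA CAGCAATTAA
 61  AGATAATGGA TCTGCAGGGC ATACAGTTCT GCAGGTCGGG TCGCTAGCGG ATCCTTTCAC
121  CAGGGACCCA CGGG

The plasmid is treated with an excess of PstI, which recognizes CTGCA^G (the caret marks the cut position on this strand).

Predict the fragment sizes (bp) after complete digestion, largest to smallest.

74, 43, 17 bp

PstI sites (CTGCAG) start at positions 29, 72, 89.
PstI cuts after base 5 of each site (before the last base), so after positions 33, 76, 93.
Circular molecule, 3 cuts → 3 fragments:
  34–76 → 43 bp
  77–93 → 17 bp
  94–134 then 1–33 → 41 + 33 = 74 bp
Sorted largest to smallest: 74, 43, 17 bp.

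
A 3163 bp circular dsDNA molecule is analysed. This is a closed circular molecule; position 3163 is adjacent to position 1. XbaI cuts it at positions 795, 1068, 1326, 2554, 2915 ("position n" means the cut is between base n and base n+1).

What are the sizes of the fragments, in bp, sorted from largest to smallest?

Circular molecule, 5 cuts → 5 fragments:
  1068 − 795 = 273 bp
  1326 − 1068 = 258 bp
  2554 − 1326 = 1228 bp
  2915 − 2554 = 361 bp
  wrap: 3163 − 2915 + 795 = 1043 bp
Sorted largest to smallest: 1228, 1043, 361, 273, 258 bp.

1228, 1043, 361, 273, 258 bp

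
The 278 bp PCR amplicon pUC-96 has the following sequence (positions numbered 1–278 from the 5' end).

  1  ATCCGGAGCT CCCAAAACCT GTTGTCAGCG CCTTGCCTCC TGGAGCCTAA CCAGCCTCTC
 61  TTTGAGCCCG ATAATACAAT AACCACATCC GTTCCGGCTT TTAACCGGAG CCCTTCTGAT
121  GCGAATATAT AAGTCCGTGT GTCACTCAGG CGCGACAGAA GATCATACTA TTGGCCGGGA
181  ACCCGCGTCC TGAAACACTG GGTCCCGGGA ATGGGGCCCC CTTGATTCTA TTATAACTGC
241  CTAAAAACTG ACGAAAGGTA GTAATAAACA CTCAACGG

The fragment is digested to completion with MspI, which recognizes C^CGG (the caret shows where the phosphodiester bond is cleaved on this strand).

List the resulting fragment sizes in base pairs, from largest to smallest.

91, 73, 70, 30, 11, 3 bp

MspI sites (CCGG) start at positions 3, 94, 105, 175, 205.
MspI cuts after the first base of each site, so after positions 3, 94, 105, 175, 205.
Linear molecule, 5 cuts → 6 fragments:
  1–3 → 3 bp
  4–94 → 91 bp
  95–105 → 11 bp
  106–175 → 70 bp
  176–205 → 30 bp
  206–278 → 73 bp
Sorted largest to smallest: 91, 73, 70, 30, 11, 3 bp.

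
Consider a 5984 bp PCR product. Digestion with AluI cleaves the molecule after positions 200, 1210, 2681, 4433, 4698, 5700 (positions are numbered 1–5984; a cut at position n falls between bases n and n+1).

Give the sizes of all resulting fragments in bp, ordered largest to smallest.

Linear molecule, 6 cuts → 7 fragments:
  200 − 0 = 200 bp
  1210 − 200 = 1010 bp
  2681 − 1210 = 1471 bp
  4433 − 2681 = 1752 bp
  4698 − 4433 = 265 bp
  5700 − 4698 = 1002 bp
  5984 − 5700 = 284 bp
Sorted largest to smallest: 1752, 1471, 1010, 1002, 284, 265, 200 bp.

1752, 1471, 1010, 1002, 284, 265, 200 bp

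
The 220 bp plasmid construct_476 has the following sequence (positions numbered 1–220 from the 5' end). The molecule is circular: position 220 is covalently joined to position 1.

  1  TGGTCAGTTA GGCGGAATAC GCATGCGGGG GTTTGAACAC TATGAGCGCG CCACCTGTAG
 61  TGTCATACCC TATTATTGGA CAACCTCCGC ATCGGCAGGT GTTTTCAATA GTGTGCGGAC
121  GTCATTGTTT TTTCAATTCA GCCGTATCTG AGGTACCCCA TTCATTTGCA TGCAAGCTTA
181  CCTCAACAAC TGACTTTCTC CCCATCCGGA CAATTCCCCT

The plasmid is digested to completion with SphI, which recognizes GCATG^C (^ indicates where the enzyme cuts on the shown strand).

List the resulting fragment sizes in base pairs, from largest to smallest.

SphI sites (GCATGC) start at positions 21, 168.
SphI cuts after base 5 of each site (before the last base), so after positions 25, 172.
Circular molecule, 2 cuts → 2 fragments:
  26–172 → 147 bp
  173–220 then 1–25 → 48 + 25 = 73 bp
Sorted largest to smallest: 147, 73 bp.

147, 73 bp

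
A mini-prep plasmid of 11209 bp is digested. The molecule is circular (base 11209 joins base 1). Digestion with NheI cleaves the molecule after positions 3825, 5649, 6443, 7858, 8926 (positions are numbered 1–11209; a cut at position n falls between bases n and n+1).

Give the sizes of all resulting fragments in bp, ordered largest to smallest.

Circular molecule, 5 cuts → 5 fragments:
  5649 − 3825 = 1824 bp
  6443 − 5649 = 794 bp
  7858 − 6443 = 1415 bp
  8926 − 7858 = 1068 bp
  wrap: 11209 − 8926 + 3825 = 6108 bp
Sorted largest to smallest: 6108, 1824, 1415, 1068, 794 bp.

6108, 1824, 1415, 1068, 794 bp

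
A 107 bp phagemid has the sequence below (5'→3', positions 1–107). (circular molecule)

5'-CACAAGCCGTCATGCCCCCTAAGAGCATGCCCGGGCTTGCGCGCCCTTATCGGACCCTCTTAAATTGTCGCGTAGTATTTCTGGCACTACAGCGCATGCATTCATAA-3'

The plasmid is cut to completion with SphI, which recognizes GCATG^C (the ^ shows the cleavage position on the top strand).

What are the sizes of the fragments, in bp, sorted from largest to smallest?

69, 38 bp

SphI sites (GCATGC) start at positions 25, 94.
SphI cuts after base 5 of each site (before the last base), so after positions 29, 98.
Circular molecule, 2 cuts → 2 fragments:
  30–98 → 69 bp
  99–107 then 1–29 → 9 + 29 = 38 bp
Sorted largest to smallest: 69, 38 bp.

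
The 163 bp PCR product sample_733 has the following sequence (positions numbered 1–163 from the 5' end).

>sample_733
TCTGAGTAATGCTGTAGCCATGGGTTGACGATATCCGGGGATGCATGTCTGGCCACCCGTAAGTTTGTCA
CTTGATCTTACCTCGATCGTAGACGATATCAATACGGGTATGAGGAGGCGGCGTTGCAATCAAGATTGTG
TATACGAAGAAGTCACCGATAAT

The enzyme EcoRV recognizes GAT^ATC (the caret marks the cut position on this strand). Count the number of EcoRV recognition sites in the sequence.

2

GATATC occurs starting at positions 30, 95.
EcoRV cuts at 2 sites.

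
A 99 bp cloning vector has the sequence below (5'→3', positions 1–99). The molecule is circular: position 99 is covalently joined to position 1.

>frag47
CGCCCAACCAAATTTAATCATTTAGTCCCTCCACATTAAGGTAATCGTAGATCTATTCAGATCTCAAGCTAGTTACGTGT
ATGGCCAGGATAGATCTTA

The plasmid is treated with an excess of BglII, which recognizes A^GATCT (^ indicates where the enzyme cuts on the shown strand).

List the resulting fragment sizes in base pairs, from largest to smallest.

BglII sites (AGATCT) start at positions 49, 59, 92.
BglII cuts after the first base of each site, so after positions 49, 59, 92.
Circular molecule, 3 cuts → 3 fragments:
  50–59 → 10 bp
  60–92 → 33 bp
  93–99 then 1–49 → 7 + 49 = 56 bp
Sorted largest to smallest: 56, 33, 10 bp.

56, 33, 10 bp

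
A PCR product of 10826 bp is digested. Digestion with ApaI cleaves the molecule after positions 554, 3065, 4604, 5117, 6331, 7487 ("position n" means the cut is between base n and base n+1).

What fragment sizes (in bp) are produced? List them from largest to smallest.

Linear molecule, 6 cuts → 7 fragments:
  554 − 0 = 554 bp
  3065 − 554 = 2511 bp
  4604 − 3065 = 1539 bp
  5117 − 4604 = 513 bp
  6331 − 5117 = 1214 bp
  7487 − 6331 = 1156 bp
  10826 − 7487 = 3339 bp
Sorted largest to smallest: 3339, 2511, 1539, 1214, 1156, 554, 513 bp.

3339, 2511, 1539, 1214, 1156, 554, 513 bp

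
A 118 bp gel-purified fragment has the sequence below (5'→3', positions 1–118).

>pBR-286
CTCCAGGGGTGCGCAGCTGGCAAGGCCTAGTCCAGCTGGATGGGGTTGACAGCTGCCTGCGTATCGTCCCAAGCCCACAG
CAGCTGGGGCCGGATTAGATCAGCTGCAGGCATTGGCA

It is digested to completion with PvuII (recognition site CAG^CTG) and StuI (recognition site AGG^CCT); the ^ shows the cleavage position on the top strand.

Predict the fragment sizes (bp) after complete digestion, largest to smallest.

31, 20, 17, 16, 15, 10, 9 bp

PvuII sites (CAGCTG) start at positions 14, 33, 50, 81, 101.
PvuII cuts after base 3 of each site, so after positions 16, 35, 52, 83, 103.
The StuI site (AGGCCT) starts at position 23.
StuI cuts after base 3 of each site, so after position 25.
Combined cut positions: 16, 25, 35, 52, 83, 103.
Linear molecule, 6 cuts → 7 fragments:
  1–16 → 16 bp
  17–25 → 9 bp
  26–35 → 10 bp
  36–52 → 17 bp
  53–83 → 31 bp
  84–103 → 20 bp
  104–118 → 15 bp
Sorted largest to smallest: 31, 20, 17, 16, 15, 10, 9 bp.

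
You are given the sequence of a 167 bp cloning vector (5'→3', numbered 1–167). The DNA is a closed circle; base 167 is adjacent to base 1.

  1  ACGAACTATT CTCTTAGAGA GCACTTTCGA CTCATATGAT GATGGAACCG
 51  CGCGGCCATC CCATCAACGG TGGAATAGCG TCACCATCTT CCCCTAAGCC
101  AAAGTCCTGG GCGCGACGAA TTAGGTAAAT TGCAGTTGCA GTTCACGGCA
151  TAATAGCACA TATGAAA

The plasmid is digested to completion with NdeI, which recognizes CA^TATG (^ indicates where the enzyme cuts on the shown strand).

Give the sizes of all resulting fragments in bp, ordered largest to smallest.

NdeI sites (CATATG) start at positions 33, 159.
NdeI cuts after base 2 of each site, so after positions 34, 160.
Circular molecule, 2 cuts → 2 fragments:
  35–160 → 126 bp
  161–167 then 1–34 → 7 + 34 = 41 bp
Sorted largest to smallest: 126, 41 bp.

126, 41 bp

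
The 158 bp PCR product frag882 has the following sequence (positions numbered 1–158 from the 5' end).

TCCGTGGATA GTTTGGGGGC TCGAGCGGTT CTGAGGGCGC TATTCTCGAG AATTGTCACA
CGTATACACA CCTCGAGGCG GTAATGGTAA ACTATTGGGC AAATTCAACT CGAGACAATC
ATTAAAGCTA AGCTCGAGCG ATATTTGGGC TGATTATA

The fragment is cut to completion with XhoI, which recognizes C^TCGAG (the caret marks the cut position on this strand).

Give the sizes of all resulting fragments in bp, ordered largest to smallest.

37, 27, 25, 25, 24, 20 bp

XhoI sites (CTCGAG) start at positions 20, 45, 72, 109, 133.
XhoI cuts after the first base of each site, so after positions 20, 45, 72, 109, 133.
Linear molecule, 5 cuts → 6 fragments:
  1–20 → 20 bp
  21–45 → 25 bp
  46–72 → 27 bp
  73–109 → 37 bp
  110–133 → 24 bp
  134–158 → 25 bp
Sorted largest to smallest: 37, 27, 25, 25, 24, 20 bp.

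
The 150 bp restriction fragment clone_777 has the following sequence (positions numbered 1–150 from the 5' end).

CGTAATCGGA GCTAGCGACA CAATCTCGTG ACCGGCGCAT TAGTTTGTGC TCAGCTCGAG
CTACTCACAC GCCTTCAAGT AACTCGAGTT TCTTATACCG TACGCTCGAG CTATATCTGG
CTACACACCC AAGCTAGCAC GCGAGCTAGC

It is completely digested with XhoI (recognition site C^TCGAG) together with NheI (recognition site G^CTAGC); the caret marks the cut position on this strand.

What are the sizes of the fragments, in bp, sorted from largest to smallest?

XhoI sites (CTCGAG) start at positions 55, 83, 105.
XhoI cuts after the first base of each site, so after positions 55, 83, 105.
NheI sites (GCTAGC) start at positions 11, 133, 145.
NheI cuts after the first base of each site, so after positions 11, 133, 145.
Combined cut positions: 11, 55, 83, 105, 133, 145.
Linear molecule, 6 cuts → 7 fragments:
  1–11 → 11 bp
  12–55 → 44 bp
  56–83 → 28 bp
  84–105 → 22 bp
  106–133 → 28 bp
  134–145 → 12 bp
  146–150 → 5 bp
Sorted largest to smallest: 44, 28, 28, 22, 12, 11, 5 bp.

44, 28, 28, 22, 12, 11, 5 bp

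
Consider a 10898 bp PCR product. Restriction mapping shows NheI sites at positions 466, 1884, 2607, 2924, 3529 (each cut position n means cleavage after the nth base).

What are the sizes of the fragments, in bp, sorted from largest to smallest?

Linear molecule, 5 cuts → 6 fragments:
  466 − 0 = 466 bp
  1884 − 466 = 1418 bp
  2607 − 1884 = 723 bp
  2924 − 2607 = 317 bp
  3529 − 2924 = 605 bp
  10898 − 3529 = 7369 bp
Sorted largest to smallest: 7369, 1418, 723, 605, 466, 317 bp.

7369, 1418, 723, 605, 466, 317 bp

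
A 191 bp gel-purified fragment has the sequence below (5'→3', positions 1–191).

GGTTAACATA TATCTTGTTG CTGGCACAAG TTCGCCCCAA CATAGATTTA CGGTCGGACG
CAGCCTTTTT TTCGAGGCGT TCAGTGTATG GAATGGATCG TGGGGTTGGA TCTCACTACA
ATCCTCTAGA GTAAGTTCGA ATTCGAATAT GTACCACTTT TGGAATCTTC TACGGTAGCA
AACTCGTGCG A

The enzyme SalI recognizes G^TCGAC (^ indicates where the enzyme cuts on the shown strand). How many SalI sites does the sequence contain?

0

No occurrence of GTCGAC is present in the sequence.
SalI does not cut: 0 sites.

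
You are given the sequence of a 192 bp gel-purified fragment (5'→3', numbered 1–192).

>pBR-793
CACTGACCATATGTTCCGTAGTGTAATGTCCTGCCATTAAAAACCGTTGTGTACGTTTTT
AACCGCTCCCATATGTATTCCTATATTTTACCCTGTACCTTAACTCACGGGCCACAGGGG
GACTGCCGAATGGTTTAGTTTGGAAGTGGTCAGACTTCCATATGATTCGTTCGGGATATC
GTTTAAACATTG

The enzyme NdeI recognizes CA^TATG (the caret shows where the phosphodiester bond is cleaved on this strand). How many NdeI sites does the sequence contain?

CATATG occurs starting at positions 8, 70, 159.
NdeI cuts at 3 sites.

3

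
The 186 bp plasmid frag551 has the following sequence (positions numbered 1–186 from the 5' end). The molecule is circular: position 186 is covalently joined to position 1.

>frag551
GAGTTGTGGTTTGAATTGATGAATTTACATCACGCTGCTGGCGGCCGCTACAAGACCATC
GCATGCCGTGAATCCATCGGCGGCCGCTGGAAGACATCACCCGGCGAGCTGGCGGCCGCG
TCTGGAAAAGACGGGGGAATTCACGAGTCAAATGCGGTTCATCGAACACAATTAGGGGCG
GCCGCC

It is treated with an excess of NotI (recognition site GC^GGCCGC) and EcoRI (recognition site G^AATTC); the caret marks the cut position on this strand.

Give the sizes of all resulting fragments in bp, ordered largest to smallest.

49, 42, 39, 32, 24 bp

NotI sites (GCGGCCGC) start at positions 41, 80, 112, 178.
NotI cuts after base 2 of each site, so after positions 42, 81, 113, 179.
The EcoRI site (GAATTC) starts at position 137.
EcoRI cuts after the first base of each site, so after position 137.
Combined cut positions: 42, 81, 113, 137, 179.
Circular molecule, 5 cuts → 5 fragments:
  43–81 → 39 bp
  82–113 → 32 bp
  114–137 → 24 bp
  138–179 → 42 bp
  180–186 then 1–42 → 7 + 42 = 49 bp
Sorted largest to smallest: 49, 42, 39, 32, 24 bp.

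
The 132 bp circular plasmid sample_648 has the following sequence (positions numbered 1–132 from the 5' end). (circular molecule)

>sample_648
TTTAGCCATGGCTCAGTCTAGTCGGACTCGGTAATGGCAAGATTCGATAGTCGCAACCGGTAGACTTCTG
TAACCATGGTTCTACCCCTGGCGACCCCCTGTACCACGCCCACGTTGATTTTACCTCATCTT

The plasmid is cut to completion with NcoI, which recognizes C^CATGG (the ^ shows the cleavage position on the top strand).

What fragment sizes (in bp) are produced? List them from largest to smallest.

68, 64 bp

NcoI sites (CCATGG) start at positions 6, 74.
NcoI cuts after the first base of each site, so after positions 6, 74.
Circular molecule, 2 cuts → 2 fragments:
  7–74 → 68 bp
  75–132 then 1–6 → 58 + 6 = 64 bp
Sorted largest to smallest: 68, 64 bp.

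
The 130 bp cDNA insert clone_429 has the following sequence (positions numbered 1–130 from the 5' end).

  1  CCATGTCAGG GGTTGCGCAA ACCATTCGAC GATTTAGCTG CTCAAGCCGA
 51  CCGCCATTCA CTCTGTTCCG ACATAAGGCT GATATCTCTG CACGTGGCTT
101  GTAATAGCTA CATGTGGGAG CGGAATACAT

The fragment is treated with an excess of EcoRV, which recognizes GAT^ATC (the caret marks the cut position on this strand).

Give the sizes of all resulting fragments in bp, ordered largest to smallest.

83, 47 bp

The EcoRV site (GATATC) starts at position 81.
EcoRV cuts after base 3 of each site, so after position 83.
Linear molecule, 1 cut → 2 fragments:
  1–83 → 83 bp
  84–130 → 47 bp
Sorted largest to smallest: 83, 47 bp.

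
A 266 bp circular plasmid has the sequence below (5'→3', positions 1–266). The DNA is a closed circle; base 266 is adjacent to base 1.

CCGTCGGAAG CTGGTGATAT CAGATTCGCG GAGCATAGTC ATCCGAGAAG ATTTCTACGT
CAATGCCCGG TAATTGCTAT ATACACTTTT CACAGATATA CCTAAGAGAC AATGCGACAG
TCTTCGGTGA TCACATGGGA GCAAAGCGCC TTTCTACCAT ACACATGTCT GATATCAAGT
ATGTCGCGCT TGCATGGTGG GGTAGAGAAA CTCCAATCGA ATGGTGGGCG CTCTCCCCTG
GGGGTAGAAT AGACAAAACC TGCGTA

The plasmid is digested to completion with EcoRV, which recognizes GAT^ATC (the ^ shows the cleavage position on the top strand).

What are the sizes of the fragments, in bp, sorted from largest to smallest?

155, 111 bp

EcoRV sites (GATATC) start at positions 16, 171.
EcoRV cuts after base 3 of each site, so after positions 18, 173.
Circular molecule, 2 cuts → 2 fragments:
  19–173 → 155 bp
  174–266 then 1–18 → 93 + 18 = 111 bp
Sorted largest to smallest: 155, 111 bp.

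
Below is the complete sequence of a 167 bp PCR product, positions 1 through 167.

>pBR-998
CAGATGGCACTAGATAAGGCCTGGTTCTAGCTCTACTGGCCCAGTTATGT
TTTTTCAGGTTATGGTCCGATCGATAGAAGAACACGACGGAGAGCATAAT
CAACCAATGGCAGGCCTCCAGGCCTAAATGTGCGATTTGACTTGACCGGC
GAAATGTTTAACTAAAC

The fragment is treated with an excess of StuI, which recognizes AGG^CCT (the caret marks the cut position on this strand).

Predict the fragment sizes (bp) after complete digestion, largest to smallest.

95, 45, 19, 8 bp

StuI sites (AGGCCT) start at positions 17, 112, 120.
StuI cuts after base 3 of each site, so after positions 19, 114, 122.
Linear molecule, 3 cuts → 4 fragments:
  1–19 → 19 bp
  20–114 → 95 bp
  115–122 → 8 bp
  123–167 → 45 bp
Sorted largest to smallest: 95, 45, 19, 8 bp.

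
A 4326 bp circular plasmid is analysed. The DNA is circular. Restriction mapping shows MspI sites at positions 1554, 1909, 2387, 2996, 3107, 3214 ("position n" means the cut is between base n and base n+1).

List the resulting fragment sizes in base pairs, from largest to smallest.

Circular molecule, 6 cuts → 6 fragments:
  1909 − 1554 = 355 bp
  2387 − 1909 = 478 bp
  2996 − 2387 = 609 bp
  3107 − 2996 = 111 bp
  3214 − 3107 = 107 bp
  wrap: 4326 − 3214 + 1554 = 2666 bp
Sorted largest to smallest: 2666, 609, 478, 355, 111, 107 bp.

2666, 609, 478, 355, 111, 107 bp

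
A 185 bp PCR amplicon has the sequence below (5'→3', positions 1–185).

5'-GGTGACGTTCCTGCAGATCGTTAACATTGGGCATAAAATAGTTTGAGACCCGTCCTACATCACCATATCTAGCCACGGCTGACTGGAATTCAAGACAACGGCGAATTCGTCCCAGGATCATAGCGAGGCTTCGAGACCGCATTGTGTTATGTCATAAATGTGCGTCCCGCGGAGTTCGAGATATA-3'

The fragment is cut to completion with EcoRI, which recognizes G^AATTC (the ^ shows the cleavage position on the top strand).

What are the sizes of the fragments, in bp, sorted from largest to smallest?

86, 82, 17 bp

EcoRI sites (GAATTC) start at positions 86, 103.
EcoRI cuts after the first base of each site, so after positions 86, 103.
Linear molecule, 2 cuts → 3 fragments:
  1–86 → 86 bp
  87–103 → 17 bp
  104–185 → 82 bp
Sorted largest to smallest: 86, 82, 17 bp.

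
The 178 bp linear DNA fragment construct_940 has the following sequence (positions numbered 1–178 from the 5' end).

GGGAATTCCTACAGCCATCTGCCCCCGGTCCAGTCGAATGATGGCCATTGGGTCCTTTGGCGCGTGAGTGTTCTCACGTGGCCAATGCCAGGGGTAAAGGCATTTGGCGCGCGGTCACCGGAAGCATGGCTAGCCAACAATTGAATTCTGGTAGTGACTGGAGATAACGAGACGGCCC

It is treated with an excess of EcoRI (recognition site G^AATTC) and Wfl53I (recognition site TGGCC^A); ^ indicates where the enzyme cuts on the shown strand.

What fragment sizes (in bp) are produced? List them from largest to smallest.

60, 43, 37, 35, 3 bp

EcoRI sites (GAATTC) start at positions 3, 143.
EcoRI cuts after the first base of each site, so after positions 3, 143.
Wfl53I sites (TGGCCA) start at positions 42, 79.
Wfl53I cuts after base 5 of each site (before the last base), so after positions 46, 83.
Combined cut positions: 3, 46, 83, 143.
Linear molecule, 4 cuts → 5 fragments:
  1–3 → 3 bp
  4–46 → 43 bp
  47–83 → 37 bp
  84–143 → 60 bp
  144–178 → 35 bp
Sorted largest to smallest: 60, 43, 37, 35, 3 bp.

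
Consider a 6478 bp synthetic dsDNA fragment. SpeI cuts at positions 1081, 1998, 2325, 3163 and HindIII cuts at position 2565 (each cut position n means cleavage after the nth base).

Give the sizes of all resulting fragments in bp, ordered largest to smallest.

3315, 1081, 917, 598, 327, 240 bp

Combined cut positions (sorted): 1081, 1998, 2325, 2565, 3163.
Linear molecule, 5 cuts → 6 fragments:
  1081 − 0 = 1081 bp
  1998 − 1081 = 917 bp
  2325 − 1998 = 327 bp
  2565 − 2325 = 240 bp
  3163 − 2565 = 598 bp
  6478 − 3163 = 3315 bp
Sorted largest to smallest: 3315, 1081, 917, 598, 327, 240 bp.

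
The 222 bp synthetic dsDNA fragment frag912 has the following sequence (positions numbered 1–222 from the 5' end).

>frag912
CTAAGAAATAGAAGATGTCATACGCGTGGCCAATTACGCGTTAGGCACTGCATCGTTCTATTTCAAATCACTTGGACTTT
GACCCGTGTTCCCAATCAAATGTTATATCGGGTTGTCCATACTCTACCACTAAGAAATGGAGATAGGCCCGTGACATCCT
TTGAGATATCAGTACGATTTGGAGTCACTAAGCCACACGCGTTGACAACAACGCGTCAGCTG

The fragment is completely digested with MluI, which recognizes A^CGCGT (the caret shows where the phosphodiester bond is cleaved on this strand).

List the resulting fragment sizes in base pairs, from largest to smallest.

161, 22, 14, 14, 11 bp

MluI sites (ACGCGT) start at positions 22, 36, 197, 211.
MluI cuts after the first base of each site, so after positions 22, 36, 197, 211.
Linear molecule, 4 cuts → 5 fragments:
  1–22 → 22 bp
  23–36 → 14 bp
  37–197 → 161 bp
  198–211 → 14 bp
  212–222 → 11 bp
Sorted largest to smallest: 161, 22, 14, 14, 11 bp.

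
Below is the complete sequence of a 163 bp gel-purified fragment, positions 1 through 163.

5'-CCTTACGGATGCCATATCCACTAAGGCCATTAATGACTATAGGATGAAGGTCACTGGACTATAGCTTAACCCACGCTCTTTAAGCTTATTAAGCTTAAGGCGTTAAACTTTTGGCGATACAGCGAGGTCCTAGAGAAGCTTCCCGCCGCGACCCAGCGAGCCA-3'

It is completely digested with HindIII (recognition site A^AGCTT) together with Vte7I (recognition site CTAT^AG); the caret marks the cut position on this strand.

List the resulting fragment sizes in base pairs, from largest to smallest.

45, 40, 27, 22, 20, 9 bp

HindIII sites (AAGCTT) start at positions 82, 91, 136.
HindIII cuts after the first base of each site, so after positions 82, 91, 136.
Vte7I sites (CTATAG) start at positions 37, 59.
Vte7I cuts after base 4 of each site, so after positions 40, 62.
Combined cut positions: 40, 62, 82, 91, 136.
Linear molecule, 5 cuts → 6 fragments:
  1–40 → 40 bp
  41–62 → 22 bp
  63–82 → 20 bp
  83–91 → 9 bp
  92–136 → 45 bp
  137–163 → 27 bp
Sorted largest to smallest: 45, 40, 27, 22, 20, 9 bp.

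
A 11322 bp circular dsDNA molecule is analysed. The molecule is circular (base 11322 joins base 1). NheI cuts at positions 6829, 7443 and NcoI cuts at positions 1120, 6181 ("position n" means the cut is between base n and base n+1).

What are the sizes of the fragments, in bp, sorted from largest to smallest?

5061, 4999, 648, 614 bp

Combined cut positions (sorted): 1120, 6181, 6829, 7443.
Circular molecule, 4 cuts → 4 fragments:
  6181 − 1120 = 5061 bp
  6829 − 6181 = 648 bp
  7443 − 6829 = 614 bp
  wrap: 11322 − 7443 + 1120 = 4999 bp
Sorted largest to smallest: 5061, 4999, 648, 614 bp.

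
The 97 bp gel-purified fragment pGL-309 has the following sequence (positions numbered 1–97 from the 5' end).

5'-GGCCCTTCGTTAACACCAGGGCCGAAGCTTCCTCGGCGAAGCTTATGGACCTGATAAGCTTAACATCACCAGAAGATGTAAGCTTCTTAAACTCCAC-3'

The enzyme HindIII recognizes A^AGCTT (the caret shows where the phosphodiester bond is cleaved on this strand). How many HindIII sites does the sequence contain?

AAGCTT occurs starting at positions 25, 39, 56, 80.
HindIII cuts at 4 sites.

4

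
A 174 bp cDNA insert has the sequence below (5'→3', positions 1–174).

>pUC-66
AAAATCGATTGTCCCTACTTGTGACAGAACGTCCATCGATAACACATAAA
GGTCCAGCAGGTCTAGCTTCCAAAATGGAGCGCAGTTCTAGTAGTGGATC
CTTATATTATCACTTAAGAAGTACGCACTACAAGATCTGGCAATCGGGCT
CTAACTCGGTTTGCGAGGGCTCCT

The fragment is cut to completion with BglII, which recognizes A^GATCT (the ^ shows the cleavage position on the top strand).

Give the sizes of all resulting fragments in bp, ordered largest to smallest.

133, 41 bp

The BglII site (AGATCT) starts at position 133.
BglII cuts after the first base of each site, so after position 133.
Linear molecule, 1 cut → 2 fragments:
  1–133 → 133 bp
  134–174 → 41 bp
Sorted largest to smallest: 133, 41 bp.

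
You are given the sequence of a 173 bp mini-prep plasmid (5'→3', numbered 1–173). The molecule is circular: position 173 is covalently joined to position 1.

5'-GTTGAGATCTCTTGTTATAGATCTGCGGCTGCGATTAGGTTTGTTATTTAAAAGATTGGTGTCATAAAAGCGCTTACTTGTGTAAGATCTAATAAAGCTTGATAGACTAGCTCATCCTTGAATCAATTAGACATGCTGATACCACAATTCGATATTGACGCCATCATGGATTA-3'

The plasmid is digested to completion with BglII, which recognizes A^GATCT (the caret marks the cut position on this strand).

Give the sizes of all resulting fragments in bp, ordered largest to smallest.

93, 66, 14 bp

BglII sites (AGATCT) start at positions 5, 19, 85.
BglII cuts after the first base of each site, so after positions 5, 19, 85.
Circular molecule, 3 cuts → 3 fragments:
  6–19 → 14 bp
  20–85 → 66 bp
  86–173 then 1–5 → 88 + 5 = 93 bp
Sorted largest to smallest: 93, 66, 14 bp.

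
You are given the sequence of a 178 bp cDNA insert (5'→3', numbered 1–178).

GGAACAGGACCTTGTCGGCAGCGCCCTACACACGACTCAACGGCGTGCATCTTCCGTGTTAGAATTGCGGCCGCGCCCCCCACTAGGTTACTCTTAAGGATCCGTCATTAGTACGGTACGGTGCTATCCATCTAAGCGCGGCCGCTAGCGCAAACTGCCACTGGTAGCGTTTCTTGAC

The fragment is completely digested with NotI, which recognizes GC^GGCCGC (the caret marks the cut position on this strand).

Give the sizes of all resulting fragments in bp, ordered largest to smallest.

NotI sites (GCGGCCGC) start at positions 67, 138.
NotI cuts after base 2 of each site, so after positions 68, 139.
Linear molecule, 2 cuts → 3 fragments:
  1–68 → 68 bp
  69–139 → 71 bp
  140–178 → 39 bp
Sorted largest to smallest: 71, 68, 39 bp.

71, 68, 39 bp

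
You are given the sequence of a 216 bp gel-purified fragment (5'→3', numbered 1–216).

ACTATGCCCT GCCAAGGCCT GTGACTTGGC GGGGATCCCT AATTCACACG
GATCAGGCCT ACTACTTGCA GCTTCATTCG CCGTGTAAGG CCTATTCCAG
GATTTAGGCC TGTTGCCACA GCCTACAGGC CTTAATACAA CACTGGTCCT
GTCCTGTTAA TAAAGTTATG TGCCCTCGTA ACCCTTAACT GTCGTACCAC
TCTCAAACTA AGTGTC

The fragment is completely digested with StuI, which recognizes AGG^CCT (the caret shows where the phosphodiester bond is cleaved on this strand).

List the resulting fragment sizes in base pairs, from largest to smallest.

StuI sites (AGGCCT) start at positions 15, 55, 88, 106, 127.
StuI cuts after base 3 of each site, so after positions 17, 57, 90, 108, 129.
Linear molecule, 5 cuts → 6 fragments:
  1–17 → 17 bp
  18–57 → 40 bp
  58–90 → 33 bp
  91–108 → 18 bp
  109–129 → 21 bp
  130–216 → 87 bp
Sorted largest to smallest: 87, 40, 33, 21, 18, 17 bp.

87, 40, 33, 21, 18, 17 bp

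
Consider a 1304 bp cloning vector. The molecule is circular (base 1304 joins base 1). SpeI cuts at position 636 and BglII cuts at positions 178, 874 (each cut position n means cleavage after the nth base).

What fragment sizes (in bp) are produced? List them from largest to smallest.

608, 458, 238 bp

Combined cut positions (sorted): 178, 636, 874.
Circular molecule, 3 cuts → 3 fragments:
  636 − 178 = 458 bp
  874 − 636 = 238 bp
  wrap: 1304 − 874 + 178 = 608 bp
Sorted largest to smallest: 608, 458, 238 bp.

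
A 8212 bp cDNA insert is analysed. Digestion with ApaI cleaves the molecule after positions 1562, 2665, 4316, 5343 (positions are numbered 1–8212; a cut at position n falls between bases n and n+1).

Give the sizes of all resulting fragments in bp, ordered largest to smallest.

Linear molecule, 4 cuts → 5 fragments:
  1562 − 0 = 1562 bp
  2665 − 1562 = 1103 bp
  4316 − 2665 = 1651 bp
  5343 − 4316 = 1027 bp
  8212 − 5343 = 2869 bp
Sorted largest to smallest: 2869, 1651, 1562, 1103, 1027 bp.

2869, 1651, 1562, 1103, 1027 bp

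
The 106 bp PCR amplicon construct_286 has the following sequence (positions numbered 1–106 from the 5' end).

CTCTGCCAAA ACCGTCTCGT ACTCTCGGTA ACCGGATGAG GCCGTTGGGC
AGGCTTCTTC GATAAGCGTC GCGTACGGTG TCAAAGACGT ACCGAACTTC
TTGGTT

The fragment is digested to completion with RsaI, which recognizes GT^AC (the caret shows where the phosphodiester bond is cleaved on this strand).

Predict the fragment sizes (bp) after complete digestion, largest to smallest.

RsaI sites (GTAC) start at positions 19, 73, 89.
RsaI cuts after base 2 of each site, so after positions 20, 74, 90.
Linear molecule, 3 cuts → 4 fragments:
  1–20 → 20 bp
  21–74 → 54 bp
  75–90 → 16 bp
  91–106 → 16 bp
Sorted largest to smallest: 54, 20, 16, 16 bp.

54, 20, 16, 16 bp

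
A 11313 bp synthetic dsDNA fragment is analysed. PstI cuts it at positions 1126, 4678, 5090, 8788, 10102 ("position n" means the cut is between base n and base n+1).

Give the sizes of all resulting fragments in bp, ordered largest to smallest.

Linear molecule, 5 cuts → 6 fragments:
  1126 − 0 = 1126 bp
  4678 − 1126 = 3552 bp
  5090 − 4678 = 412 bp
  8788 − 5090 = 3698 bp
  10102 − 8788 = 1314 bp
  11313 − 10102 = 1211 bp
Sorted largest to smallest: 3698, 3552, 1314, 1211, 1126, 412 bp.

3698, 3552, 1314, 1211, 1126, 412 bp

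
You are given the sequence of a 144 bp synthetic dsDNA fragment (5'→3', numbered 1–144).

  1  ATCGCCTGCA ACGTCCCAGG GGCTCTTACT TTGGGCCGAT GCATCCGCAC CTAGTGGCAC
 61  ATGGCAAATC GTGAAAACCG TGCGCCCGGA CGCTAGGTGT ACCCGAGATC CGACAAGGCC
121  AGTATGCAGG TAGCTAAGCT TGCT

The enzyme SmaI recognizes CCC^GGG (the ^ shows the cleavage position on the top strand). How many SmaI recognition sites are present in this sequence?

0

No occurrence of CCCGGG is present in the sequence.
SmaI does not cut: 0 sites.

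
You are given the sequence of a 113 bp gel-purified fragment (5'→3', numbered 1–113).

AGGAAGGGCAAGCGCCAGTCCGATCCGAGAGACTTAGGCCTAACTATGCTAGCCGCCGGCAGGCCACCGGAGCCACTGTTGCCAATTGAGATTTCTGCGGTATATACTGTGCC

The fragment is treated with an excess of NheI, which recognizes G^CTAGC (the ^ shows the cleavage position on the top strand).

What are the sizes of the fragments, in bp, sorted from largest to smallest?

The NheI site (GCTAGC) starts at position 48.
NheI cuts after the first base of each site, so after position 48.
Linear molecule, 1 cut → 2 fragments:
  1–48 → 48 bp
  49–113 → 65 bp
Sorted largest to smallest: 65, 48 bp.

65, 48 bp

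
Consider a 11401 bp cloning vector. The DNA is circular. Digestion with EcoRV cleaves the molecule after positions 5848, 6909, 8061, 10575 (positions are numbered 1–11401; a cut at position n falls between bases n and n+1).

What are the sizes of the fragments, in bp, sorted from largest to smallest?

6674, 2514, 1152, 1061 bp

Circular molecule, 4 cuts → 4 fragments:
  6909 − 5848 = 1061 bp
  8061 − 6909 = 1152 bp
  10575 − 8061 = 2514 bp
  wrap: 11401 − 10575 + 5848 = 6674 bp
Sorted largest to smallest: 6674, 2514, 1152, 1061 bp.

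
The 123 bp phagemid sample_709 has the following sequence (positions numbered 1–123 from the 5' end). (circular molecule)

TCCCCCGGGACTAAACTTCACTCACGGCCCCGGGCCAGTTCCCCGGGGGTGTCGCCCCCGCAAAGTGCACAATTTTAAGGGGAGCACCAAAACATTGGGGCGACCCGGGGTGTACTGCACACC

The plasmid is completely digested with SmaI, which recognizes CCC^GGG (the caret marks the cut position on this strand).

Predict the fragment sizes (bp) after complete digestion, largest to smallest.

62, 25, 23, 13 bp

SmaI sites (CCCGGG) start at positions 4, 29, 42, 104.
SmaI cuts after base 3 of each site, so after positions 6, 31, 44, 106.
Circular molecule, 4 cuts → 4 fragments:
  7–31 → 25 bp
  32–44 → 13 bp
  45–106 → 62 bp
  107–123 then 1–6 → 17 + 6 = 23 bp
Sorted largest to smallest: 62, 25, 23, 13 bp.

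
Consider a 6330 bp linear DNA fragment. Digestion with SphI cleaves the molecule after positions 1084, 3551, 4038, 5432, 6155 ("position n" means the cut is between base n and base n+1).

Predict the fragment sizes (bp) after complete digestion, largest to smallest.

2467, 1394, 1084, 723, 487, 175 bp

Linear molecule, 5 cuts → 6 fragments:
  1084 − 0 = 1084 bp
  3551 − 1084 = 2467 bp
  4038 − 3551 = 487 bp
  5432 − 4038 = 1394 bp
  6155 − 5432 = 723 bp
  6330 − 6155 = 175 bp
Sorted largest to smallest: 2467, 1394, 1084, 723, 487, 175 bp.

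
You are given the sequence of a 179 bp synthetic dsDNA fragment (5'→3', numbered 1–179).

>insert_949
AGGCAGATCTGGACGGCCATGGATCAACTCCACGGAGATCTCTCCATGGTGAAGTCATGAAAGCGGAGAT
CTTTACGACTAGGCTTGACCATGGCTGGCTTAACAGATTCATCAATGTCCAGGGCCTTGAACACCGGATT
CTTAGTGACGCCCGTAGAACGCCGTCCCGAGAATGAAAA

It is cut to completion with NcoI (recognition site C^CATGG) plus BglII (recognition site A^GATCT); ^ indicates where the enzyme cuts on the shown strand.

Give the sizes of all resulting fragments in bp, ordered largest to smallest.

NcoI sites (CCATGG) start at positions 17, 44, 89.
NcoI cuts after the first base of each site, so after positions 17, 44, 89.
BglII sites (AGATCT) start at positions 5, 36, 67.
BglII cuts after the first base of each site, so after positions 5, 36, 67.
Combined cut positions: 5, 17, 36, 44, 67, 89.
Linear molecule, 6 cuts → 7 fragments:
  1–5 → 5 bp
  6–17 → 12 bp
  18–36 → 19 bp
  37–44 → 8 bp
  45–67 → 23 bp
  68–89 → 22 bp
  90–179 → 90 bp
Sorted largest to smallest: 90, 23, 22, 19, 12, 8, 5 bp.

90, 23, 22, 19, 12, 8, 5 bp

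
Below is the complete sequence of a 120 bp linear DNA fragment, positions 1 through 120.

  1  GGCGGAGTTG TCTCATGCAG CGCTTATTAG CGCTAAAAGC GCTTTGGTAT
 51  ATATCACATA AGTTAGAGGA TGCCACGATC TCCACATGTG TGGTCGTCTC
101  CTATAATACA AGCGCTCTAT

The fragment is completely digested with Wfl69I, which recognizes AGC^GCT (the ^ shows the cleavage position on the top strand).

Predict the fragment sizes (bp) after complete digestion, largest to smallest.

73, 21, 10, 9, 7 bp

Wfl69I sites (AGCGCT) start at positions 19, 29, 38, 111.
Wfl69I cuts after base 3 of each site, so after positions 21, 31, 40, 113.
Linear molecule, 4 cuts → 5 fragments:
  1–21 → 21 bp
  22–31 → 10 bp
  32–40 → 9 bp
  41–113 → 73 bp
  114–120 → 7 bp
Sorted largest to smallest: 73, 21, 10, 9, 7 bp.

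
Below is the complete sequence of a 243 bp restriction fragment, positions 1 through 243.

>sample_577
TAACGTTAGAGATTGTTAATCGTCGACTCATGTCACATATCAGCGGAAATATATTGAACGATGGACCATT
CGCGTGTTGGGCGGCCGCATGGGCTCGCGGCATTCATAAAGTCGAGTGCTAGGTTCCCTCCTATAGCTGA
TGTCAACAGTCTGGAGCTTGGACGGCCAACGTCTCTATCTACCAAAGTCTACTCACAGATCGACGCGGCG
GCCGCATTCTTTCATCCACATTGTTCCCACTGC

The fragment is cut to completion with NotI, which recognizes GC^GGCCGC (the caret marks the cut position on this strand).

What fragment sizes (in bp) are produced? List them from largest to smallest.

127, 82, 34 bp

NotI sites (GCGGCCGC) start at positions 81, 208.
NotI cuts after base 2 of each site, so after positions 82, 209.
Linear molecule, 2 cuts → 3 fragments:
  1–82 → 82 bp
  83–209 → 127 bp
  210–243 → 34 bp
Sorted largest to smallest: 127, 82, 34 bp.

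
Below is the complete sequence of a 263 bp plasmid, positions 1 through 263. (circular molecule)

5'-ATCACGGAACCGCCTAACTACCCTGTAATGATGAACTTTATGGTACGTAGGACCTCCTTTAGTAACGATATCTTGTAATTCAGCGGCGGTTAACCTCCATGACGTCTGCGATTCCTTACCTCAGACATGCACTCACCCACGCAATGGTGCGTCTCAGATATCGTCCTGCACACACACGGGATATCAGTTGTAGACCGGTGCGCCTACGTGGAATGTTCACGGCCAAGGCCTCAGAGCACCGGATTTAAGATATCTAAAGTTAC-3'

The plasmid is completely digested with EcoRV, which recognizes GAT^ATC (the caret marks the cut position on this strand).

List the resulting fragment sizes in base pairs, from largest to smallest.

EcoRV sites (GATATC) start at positions 67, 157, 180, 249.
EcoRV cuts after base 3 of each site, so after positions 69, 159, 182, 251.
Circular molecule, 4 cuts → 4 fragments:
  70–159 → 90 bp
  160–182 → 23 bp
  183–251 → 69 bp
  252–263 then 1–69 → 12 + 69 = 81 bp
Sorted largest to smallest: 90, 81, 69, 23 bp.

90, 81, 69, 23 bp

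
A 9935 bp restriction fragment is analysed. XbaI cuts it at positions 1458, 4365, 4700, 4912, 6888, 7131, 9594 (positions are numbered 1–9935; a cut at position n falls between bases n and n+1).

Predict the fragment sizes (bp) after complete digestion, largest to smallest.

Linear molecule, 7 cuts → 8 fragments:
  1458 − 0 = 1458 bp
  4365 − 1458 = 2907 bp
  4700 − 4365 = 335 bp
  4912 − 4700 = 212 bp
  6888 − 4912 = 1976 bp
  7131 − 6888 = 243 bp
  9594 − 7131 = 2463 bp
  9935 − 9594 = 341 bp
Sorted largest to smallest: 2907, 2463, 1976, 1458, 341, 335, 243, 212 bp.

2907, 2463, 1976, 1458, 341, 335, 243, 212 bp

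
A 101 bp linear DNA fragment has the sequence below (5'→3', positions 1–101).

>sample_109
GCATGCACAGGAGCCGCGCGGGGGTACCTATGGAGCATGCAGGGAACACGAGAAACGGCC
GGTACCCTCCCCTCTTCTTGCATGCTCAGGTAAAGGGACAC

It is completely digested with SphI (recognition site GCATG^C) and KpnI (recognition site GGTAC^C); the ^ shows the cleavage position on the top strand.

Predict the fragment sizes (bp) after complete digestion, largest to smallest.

SphI sites (GCATGC) start at positions 1, 35, 80.
SphI cuts after base 5 of each site (before the last base), so after positions 5, 39, 84.
KpnI sites (GGTACC) start at positions 23, 61.
KpnI cuts after base 5 of each site (before the last base), so after positions 27, 65.
Combined cut positions: 5, 27, 39, 65, 84.
Linear molecule, 5 cuts → 6 fragments:
  1–5 → 5 bp
  6–27 → 22 bp
  28–39 → 12 bp
  40–65 → 26 bp
  66–84 → 19 bp
  85–101 → 17 bp
Sorted largest to smallest: 26, 22, 19, 17, 12, 5 bp.

26, 22, 19, 17, 12, 5 bp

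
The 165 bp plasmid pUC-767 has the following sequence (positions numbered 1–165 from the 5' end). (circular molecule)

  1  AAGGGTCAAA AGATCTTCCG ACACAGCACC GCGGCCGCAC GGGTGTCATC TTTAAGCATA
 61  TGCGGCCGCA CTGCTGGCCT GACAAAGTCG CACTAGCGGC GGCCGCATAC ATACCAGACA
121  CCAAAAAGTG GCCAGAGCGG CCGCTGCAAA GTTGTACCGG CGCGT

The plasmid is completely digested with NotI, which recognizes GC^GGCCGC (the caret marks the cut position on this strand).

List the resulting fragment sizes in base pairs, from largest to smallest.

NotI sites (GCGGCCGC) start at positions 31, 62, 99, 137.
NotI cuts after base 2 of each site, so after positions 32, 63, 100, 138.
Circular molecule, 4 cuts → 4 fragments:
  33–63 → 31 bp
  64–100 → 37 bp
  101–138 → 38 bp
  139–165 then 1–32 → 27 + 32 = 59 bp
Sorted largest to smallest: 59, 38, 37, 31 bp.

59, 38, 37, 31 bp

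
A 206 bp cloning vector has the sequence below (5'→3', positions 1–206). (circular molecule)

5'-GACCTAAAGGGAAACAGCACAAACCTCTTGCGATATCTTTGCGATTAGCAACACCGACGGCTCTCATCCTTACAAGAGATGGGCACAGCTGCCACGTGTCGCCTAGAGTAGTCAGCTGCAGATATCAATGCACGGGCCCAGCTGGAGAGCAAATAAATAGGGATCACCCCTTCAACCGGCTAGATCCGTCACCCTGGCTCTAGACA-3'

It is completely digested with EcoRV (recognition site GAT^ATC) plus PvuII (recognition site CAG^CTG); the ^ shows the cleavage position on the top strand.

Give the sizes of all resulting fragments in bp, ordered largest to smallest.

99, 54, 27, 18, 8 bp

EcoRV sites (GATATC) start at positions 32, 121.
EcoRV cuts after base 3 of each site, so after positions 34, 123.
PvuII sites (CAGCTG) start at positions 86, 113, 139.
PvuII cuts after base 3 of each site, so after positions 88, 115, 141.
Combined cut positions: 34, 88, 115, 123, 141.
Circular molecule, 5 cuts → 5 fragments:
  35–88 → 54 bp
  89–115 → 27 bp
  116–123 → 8 bp
  124–141 → 18 bp
  142–206 then 1–34 → 65 + 34 = 99 bp
Sorted largest to smallest: 99, 54, 27, 18, 8 bp.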